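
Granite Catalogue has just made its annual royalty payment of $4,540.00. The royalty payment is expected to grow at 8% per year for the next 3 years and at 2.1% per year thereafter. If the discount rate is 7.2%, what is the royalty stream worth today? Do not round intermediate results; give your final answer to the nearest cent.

D_1 = 4903.20000
D_2 = 5295.45600
D_3 = 5719.09248
Terminal value at year 3: TV = D_3×(1+g_2)/(r−g_2) = 5839.19342/0.051 = 114493.98867
P_0 = D_1/(1+r)^1 + D_2/(1+r)^2 + D_3/(1+r)^3 + TV/(1+r)^3
    = 4573.88060 + 4608.01403 + 4642.40220 + 92939.07147 = 106763.36830

$106763.37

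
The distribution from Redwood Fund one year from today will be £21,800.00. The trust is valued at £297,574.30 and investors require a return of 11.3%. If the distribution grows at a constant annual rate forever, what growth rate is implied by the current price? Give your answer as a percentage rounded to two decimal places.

P = D₁/(r−g) ⇒ g = r − D₁/P = 0.113 − £21,800.00/£297,574.30 = 0.039741

3.97%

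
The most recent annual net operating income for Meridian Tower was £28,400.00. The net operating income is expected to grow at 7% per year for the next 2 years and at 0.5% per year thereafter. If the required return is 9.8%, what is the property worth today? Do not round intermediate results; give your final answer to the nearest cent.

D_1 = 30388.00000
D_2 = 32515.16000
Terminal value at year 2: TV = D_2×(1+g_2)/(r−g_2) = 32677.73580/0.093 = 351373.50323
P_0 = D_1/(1+r)^1 + D_2/(1+r)^2 + TV/(1+r)^2
    = 27675.77413 + 26970.01669 + 291450.18035 = 346095.97117

£346095.97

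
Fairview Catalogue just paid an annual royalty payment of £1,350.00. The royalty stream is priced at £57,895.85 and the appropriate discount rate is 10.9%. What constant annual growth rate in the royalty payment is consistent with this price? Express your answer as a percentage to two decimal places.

8.37%

P = D₀(1+g)/(r−g) ⇒ P(r−g) = D₀(1+g) ⇒ g(P+D₀) = P·r − D₀
g = (P·r − D₀)/(P + D₀) = (£57,895.85×0.109 − £1,350.00) / (£57,895.85 + £1,350.00) = 0.083730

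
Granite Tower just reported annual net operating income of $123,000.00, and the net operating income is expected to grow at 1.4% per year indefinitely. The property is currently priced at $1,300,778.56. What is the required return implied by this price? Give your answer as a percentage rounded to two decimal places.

D₁ = $123,000.00 × 1.014 = $124,722.0000
P = D₁/(r − g) ⇒ r = D₁/P + g = $124,722.0000/$1,300,778.56 + 0.014 = 0.095883 + 0.014 = 0.109883

10.99%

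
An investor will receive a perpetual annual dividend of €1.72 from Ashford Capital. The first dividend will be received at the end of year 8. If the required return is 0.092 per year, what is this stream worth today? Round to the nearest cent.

Value at end of year 7: C / r = €1.72 / 0.092 = €18.6957
Discount to today: PV = €18.6957 / (1 + 0.092)^7 = €18.6957 / 1.851648 = €10.10

€10.10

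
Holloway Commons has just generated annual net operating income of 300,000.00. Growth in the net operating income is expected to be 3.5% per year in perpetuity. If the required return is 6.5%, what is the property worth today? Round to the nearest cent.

D₁ = D₀ × (1 + g) = 300,000.00 × 1.035 = 310,500.0000
Growing perpetuity: P = D₁ / (r − g) = 310,500.0000 / (0.065 − 0.035) = 10,350,000.00

10350000.00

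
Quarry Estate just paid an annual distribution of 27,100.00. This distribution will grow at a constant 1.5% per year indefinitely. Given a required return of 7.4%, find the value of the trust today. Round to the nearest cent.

D₁ = D₀ × (1 + g) = 27,100.00 × 1.015 = 27,506.5000
Growing perpetuity: P = D₁ / (r − g) = 27,506.5000 / (0.074 − 0.015) = 466,211.86

466211.86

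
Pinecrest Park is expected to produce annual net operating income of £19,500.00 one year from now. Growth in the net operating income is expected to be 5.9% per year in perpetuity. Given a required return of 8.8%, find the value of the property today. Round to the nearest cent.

Growing perpetuity: P = D₁ / (r − g) = £19,500.0000 / (0.088 − 0.059) = £672,413.79

£672413.79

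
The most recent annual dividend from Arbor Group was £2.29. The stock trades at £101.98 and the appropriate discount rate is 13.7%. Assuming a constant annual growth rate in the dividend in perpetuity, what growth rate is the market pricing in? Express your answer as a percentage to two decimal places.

P = D₀(1+g)/(r−g) ⇒ P(r−g) = D₀(1+g) ⇒ g(P+D₀) = P·r − D₀
g = (P·r − D₀)/(P + D₀) = (£101.98×0.137 − £2.29) / (£101.98 + £2.29) = 0.112029

11.20%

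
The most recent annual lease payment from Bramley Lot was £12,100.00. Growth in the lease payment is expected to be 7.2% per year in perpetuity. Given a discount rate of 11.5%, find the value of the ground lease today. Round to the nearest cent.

D₁ = D₀ × (1 + g) = £12,100.00 × 1.072 = £12,971.2000
Growing perpetuity: P = D₁ / (r − g) = £12,971.2000 / (0.115 − 0.072) = £301,655.81

£301655.81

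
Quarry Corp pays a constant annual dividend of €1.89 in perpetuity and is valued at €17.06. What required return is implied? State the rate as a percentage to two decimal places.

P = C/r ⇒ r = C/P = €1.89/€17.06 = 0.110785

11.08%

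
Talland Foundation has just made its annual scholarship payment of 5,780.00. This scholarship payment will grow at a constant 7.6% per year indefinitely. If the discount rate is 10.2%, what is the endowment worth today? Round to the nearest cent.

D₁ = D₀ × (1 + g) = 5,780.00 × 1.076 = 6,219.2800
Growing perpetuity: P = D₁ / (r − g) = 6,219.2800 / (0.102 − 0.076) = 239,203.08

239203.08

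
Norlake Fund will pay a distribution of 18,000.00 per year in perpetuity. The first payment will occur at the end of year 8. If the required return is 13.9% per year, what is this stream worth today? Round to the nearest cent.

52070.49

Value at end of year 7: C / r = 18,000.00 / 0.139 = 129,496.4029
Discount to today: PV = 129,496.4029 / (1 + 0.139)^7 = 129,496.4029 / 2.486944 = 52,070.49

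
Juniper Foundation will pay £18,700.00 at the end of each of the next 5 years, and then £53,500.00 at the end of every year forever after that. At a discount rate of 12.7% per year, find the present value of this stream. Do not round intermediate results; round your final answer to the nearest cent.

£297958.91

PV of 5-year annuity: £18,700.00 × [1 − (1+0.127)^−5] / 0.127 = 66256.53623
Perpetuity value at year 5: £53,500.00 / 0.127 = 421259.84252
PV of perpetuity: 421259.84252 / (1+0.127)^5 = 231702.37255
Total PV = 66256.53623 + 231702.37255 = 297958.90878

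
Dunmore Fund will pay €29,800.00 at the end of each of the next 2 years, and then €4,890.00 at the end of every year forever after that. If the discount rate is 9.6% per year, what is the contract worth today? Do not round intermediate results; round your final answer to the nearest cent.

PV of 2-year annuity: €29,800.00 × [1 − (1+0.096)^−2] / 0.096 = 51997.97538
Perpetuity value at year 2: €4,890.00 / 0.096 = 50937.50000
PV of perpetuity: 50937.50000 / (1+0.096)^2 = 42404.94632
Total PV = 51997.97538 + 42404.94632 = 94402.92171

€94402.92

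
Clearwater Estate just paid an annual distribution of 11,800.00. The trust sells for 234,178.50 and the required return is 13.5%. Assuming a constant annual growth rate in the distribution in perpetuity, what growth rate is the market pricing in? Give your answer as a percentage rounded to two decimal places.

P = D₀(1+g)/(r−g) ⇒ P(r−g) = D₀(1+g) ⇒ g(P+D₀) = P·r − D₀
g = (P·r − D₀)/(P + D₀) = (234,178.50×0.135 − 11,800.00) / (234,178.50 + 11,800.00) = 0.080552

8.06%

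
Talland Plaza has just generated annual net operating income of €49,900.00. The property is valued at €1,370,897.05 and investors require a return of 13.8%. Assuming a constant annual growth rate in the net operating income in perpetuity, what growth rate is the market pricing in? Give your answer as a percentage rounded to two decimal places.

9.80%

P = D₀(1+g)/(r−g) ⇒ P(r−g) = D₀(1+g) ⇒ g(P+D₀) = P·r − D₀
g = (P·r − D₀)/(P + D₀) = (€1,370,897.05×0.138 − €49,900.00) / (€1,370,897.05 + €49,900.00) = 0.098032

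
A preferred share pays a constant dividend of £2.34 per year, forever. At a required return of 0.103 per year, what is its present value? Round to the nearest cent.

Level perpetuity: PV = C / r = £2.34 / 0.103 = £22.72

£22.72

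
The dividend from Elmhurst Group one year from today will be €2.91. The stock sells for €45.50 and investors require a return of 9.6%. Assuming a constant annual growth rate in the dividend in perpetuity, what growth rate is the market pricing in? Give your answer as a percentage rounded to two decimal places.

P = D₁/(r−g) ⇒ g = r − D₁/P = 0.096 − €2.91/€45.50 = 0.032044

3.20%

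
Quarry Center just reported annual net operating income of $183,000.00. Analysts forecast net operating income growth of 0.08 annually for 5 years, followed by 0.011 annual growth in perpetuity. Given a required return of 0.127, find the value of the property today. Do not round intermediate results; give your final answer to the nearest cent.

D_1 = 197640.00000
D_2 = 213451.20000
D_3 = 230527.29600
D_4 = 248969.47968
D_5 = 268887.03805
Terminal value at year 5: TV = D_5×(1+g_2)/(r−g_2) = 271844.79547/0.116 = 2343489.61615
P_0 = D_1/(1+r)^1 + D_2/(1+r)^2 + D_3/(1+r)^3 + D_4/(1+r)^4 + D_5/(1+r)^5 + TV/(1+r)^5
    = 175368.23425 + 168054.74090 + 161046.24682 + 154330.03245 + 147893.90864 + 1288971.91069 = 2095665.07375

$2095665.07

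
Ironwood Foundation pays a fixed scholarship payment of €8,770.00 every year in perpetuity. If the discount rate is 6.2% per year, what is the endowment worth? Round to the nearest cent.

Level perpetuity: PV = C / r = €8,770.00 / 0.062 = €141,451.61

€141451.61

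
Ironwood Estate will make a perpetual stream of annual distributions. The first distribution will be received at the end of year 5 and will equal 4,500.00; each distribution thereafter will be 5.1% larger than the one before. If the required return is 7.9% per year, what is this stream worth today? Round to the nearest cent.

118568.33

Value at end of year 4: C₁ / (r − g) = 4,500.00 / (0.079 − 0.051) = 160,714.2857
Discount to today: PV = 160,714.2857 / (1 + 0.079)^4 = 160,714.2857 / 1.355457 = 118,568.33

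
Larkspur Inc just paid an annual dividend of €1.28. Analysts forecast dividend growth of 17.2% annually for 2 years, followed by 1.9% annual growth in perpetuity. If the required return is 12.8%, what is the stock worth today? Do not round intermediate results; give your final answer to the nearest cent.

€15.63

D_1 = 1.50016
D_2 = 1.75819
Terminal value at year 2: TV = D_2×(1+g_2)/(r−g_2) = 1.79159/0.109 = 16.43663
P_0 = D_1/(1+r)^1 + D_2/(1+r)^2 + TV/(1+r)^2
    = 1.32993 + 1.38181 + 12.91798 = 15.62972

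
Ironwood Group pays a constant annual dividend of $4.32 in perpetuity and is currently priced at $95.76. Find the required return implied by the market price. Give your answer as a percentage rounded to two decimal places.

P = C/r ⇒ r = C/P = $4.32/$95.76 = 0.045113

4.51%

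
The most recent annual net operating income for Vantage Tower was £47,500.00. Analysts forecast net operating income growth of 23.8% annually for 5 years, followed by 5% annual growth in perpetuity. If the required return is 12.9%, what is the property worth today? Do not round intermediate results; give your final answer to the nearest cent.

£1316706.97

D_1 = 58805.00000
D_2 = 72800.59000
D_3 = 90127.13042
D_4 = 111577.38746
D_5 = 138132.80568
Terminal value at year 5: TV = D_5×(1+g_2)/(r−g_2) = 145039.44596/0.079 = 1835942.35391
P_0 = D_1/(1+r)^1 + D_2/(1+r)^2 + D_3/(1+r)^3 + D_4/(1+r)^4 + D_5/(1+r)^5 + TV/(1+r)^5
    = 52085.91674 + 57114.58364 + 62628.74627 + 68675.27713 + 75305.57404 + 1000896.87017 = 1316706.96799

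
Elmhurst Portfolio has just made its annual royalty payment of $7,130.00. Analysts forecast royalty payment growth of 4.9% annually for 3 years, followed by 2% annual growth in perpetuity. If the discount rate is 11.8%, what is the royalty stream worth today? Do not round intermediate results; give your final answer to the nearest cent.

D_1 = 7479.37000
D_2 = 7845.85913
D_3 = 8230.30623
Terminal value at year 3: TV = D_3×(1+g_2)/(r−g_2) = 8394.91235/0.098 = 85662.37094
P_0 = D_1/(1+r)^1 + D_2/(1+r)^2 + D_3/(1+r)^3 + TV/(1+r)^3
    = 6689.95528 + 6277.06895 + 5889.66487 + 61300.59358 = 80157.28268

$80157.28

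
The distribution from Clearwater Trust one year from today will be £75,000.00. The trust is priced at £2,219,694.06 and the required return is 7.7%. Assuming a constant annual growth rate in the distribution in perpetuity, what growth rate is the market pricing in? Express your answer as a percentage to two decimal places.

4.32%

P = D₁/(r−g) ⇒ g = r − D₁/P = 0.077 − £75,000.00/£2,219,694.06 = 0.043212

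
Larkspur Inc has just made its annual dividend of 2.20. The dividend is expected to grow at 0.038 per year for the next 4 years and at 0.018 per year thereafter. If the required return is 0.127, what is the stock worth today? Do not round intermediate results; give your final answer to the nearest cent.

D_1 = 2.28360
D_2 = 2.37038
D_3 = 2.46045
D_4 = 2.55395
Terminal value at year 4: TV = D_4×(1+g_2)/(r−g_2) = 2.59992/0.109 = 23.85247
P_0 = D_1/(1+r)^1 + D_2/(1+r)^2 + D_3/(1+r)^3 + D_4/(1+r)^4 + TV/(1+r)^4
    = 2.02626 + 1.86625 + 1.71887 + 1.58313 + 14.78556 = 21.98007

21.98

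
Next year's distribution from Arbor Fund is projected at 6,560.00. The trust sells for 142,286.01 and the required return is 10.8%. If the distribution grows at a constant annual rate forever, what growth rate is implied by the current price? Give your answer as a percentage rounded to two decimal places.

6.19%

P = D₁/(r−g) ⇒ g = r − D₁/P = 0.108 − 6,560.00/142,286.01 = 0.061896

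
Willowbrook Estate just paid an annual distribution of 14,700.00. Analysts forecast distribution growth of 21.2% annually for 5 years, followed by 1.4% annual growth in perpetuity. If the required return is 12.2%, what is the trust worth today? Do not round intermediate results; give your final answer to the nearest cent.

296189.01

D_1 = 17816.40000
D_2 = 21593.47680
D_3 = 26171.29388
D_4 = 31719.60818
D_5 = 38444.16512
Terminal value at year 5: TV = D_5×(1+g_2)/(r−g_2) = 38982.38343/0.108 = 360947.99473
P_0 = D_1/(1+r)^1 + D_2/(1+r)^2 + D_3/(1+r)^3 + D_4/(1+r)^4 + D_5/(1+r)^5 + TV/(1+r)^5
    = 15879.14439 + 17152.87254 + 18528.77141 + 20015.03650 + 21620.52071 + 202992.66666 = 296189.01220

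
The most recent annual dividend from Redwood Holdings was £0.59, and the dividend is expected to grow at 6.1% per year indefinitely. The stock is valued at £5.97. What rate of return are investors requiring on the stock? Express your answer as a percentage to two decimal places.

16.59%

D₁ = £0.59 × 1.061 = £0.6260
P = D₁/(r − g) ⇒ r = D₁/P + g = £0.6260/£5.97 + 0.061 = 0.104856 + 0.061 = 0.165856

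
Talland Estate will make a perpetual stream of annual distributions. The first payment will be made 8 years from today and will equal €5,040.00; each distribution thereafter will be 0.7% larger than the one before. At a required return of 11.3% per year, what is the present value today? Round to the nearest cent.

Value at end of year 7: C₁ / (r − g) = €5,040.00 / (0.113 − 0.007) = €47,547.1698
Discount to today: PV = €47,547.1698 / (1 + 0.113)^7 = €47,547.1698 / 2.115759 = €22,472.87

€22472.87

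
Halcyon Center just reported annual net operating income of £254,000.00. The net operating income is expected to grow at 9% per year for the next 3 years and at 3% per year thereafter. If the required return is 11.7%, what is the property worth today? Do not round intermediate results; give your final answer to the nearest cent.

£3520043.28

D_1 = 276860.00000
D_2 = 301777.40000
D_3 = 328937.36600
Terminal value at year 3: TV = D_3×(1+g_2)/(r−g_2) = 338805.48698/0.087 = 3894315.94230
P_0 = D_1/(1+r)^1 + D_2/(1+r)^2 + D_3/(1+r)^3 + TV/(1+r)^3
    = 247860.34020 + 241869.08757 + 236022.65483 + 2794291.20092 = 3520043.28352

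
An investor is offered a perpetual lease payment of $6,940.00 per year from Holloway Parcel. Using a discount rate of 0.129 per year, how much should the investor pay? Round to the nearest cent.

Level perpetuity: PV = C / r = $6,940.00 / 0.129 = $53,798.45

$53798.45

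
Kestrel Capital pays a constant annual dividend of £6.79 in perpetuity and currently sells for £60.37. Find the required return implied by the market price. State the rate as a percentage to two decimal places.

11.25%

P = C/r ⇒ r = C/P = £6.79/£60.37 = 0.112473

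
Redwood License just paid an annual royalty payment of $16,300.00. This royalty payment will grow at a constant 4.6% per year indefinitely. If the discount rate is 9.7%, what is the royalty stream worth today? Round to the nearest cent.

D₁ = D₀ × (1 + g) = $16,300.00 × 1.046 = $17,049.8000
Growing perpetuity: P = D₁ / (r − g) = $17,049.8000 / (0.097 − 0.046) = $334,309.80

$334309.80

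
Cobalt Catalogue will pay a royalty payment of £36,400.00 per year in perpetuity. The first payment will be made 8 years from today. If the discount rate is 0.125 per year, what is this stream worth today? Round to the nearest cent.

£127680.25

Value at end of year 7: C / r = £36,400.00 / 0.125 = £291,200.0000
Discount to today: PV = £291,200.0000 / (1 + 0.125)^7 = £291,200.0000 / 2.280697 = £127,680.25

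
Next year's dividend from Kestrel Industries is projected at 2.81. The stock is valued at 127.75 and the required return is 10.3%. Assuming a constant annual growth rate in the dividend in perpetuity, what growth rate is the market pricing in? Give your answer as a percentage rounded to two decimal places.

8.10%

P = D₁/(r−g) ⇒ g = r − D₁/P = 0.103 − 2.81/127.75 = 0.081004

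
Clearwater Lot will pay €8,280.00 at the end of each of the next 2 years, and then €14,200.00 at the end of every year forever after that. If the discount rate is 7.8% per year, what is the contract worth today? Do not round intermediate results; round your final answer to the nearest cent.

PV of 2-year annuity: €8,280.00 × [1 − (1+0.078)^−2] / 0.078 = 14806.02091
Perpetuity value at year 2: €14,200.00 / 0.078 = 182051.28205
PV of perpetuity: 182051.28205 / (1+0.078)^2 = 156659.31383
Total PV = 14806.02091 + 156659.31383 = 171465.33474

€171465.33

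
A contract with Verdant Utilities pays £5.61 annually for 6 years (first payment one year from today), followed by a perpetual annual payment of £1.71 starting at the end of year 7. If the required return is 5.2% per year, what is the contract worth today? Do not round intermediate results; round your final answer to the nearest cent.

PV of 6-year annuity: £5.61 × [1 − (1+0.052)^−6] / 0.052 = 28.29341
Perpetuity value at year 6: £1.71 / 0.052 = 32.88462
PV of perpetuity: 32.88462 / (1+0.052)^6 = 24.26042
Total PV = 28.29341 + 24.26042 = 52.55383

£52.55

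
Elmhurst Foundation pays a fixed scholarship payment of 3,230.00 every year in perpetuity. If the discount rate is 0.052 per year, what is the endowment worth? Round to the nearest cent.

62115.38

Level perpetuity: PV = C / r = 3,230.00 / 0.052 = 62,115.38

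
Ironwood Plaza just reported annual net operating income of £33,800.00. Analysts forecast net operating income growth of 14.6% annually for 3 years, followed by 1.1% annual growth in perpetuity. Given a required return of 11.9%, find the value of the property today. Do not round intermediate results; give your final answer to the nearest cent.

D_1 = 38734.80000
D_2 = 44390.08080
D_3 = 50871.03260
Terminal value at year 3: TV = D_3×(1+g_2)/(r−g_2) = 51430.61396/0.108 = 476209.38848
P_0 = D_1/(1+r)^1 + D_2/(1+r)^2 + D_3/(1+r)^3 + TV/(1+r)^3
    = 34615.54960 + 35450.77734 + 36306.15802 + 339865.97927 = 446238.46422

£446238.46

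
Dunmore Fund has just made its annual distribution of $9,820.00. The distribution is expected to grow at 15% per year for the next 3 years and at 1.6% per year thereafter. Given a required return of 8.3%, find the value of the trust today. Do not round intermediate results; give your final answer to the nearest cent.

D_1 = 11293.00000
D_2 = 12986.95000
D_3 = 14934.99250
Terminal value at year 3: TV = D_3×(1+g_2)/(r−g_2) = 15173.95238/0.067 = 226476.90119
P_0 = D_1/(1+r)^1 + D_2/(1+r)^2 + D_3/(1+r)^3 + TV/(1+r)^3
    = 10427.51616 + 11072.61642 + 11757.62593 + 178294.74545 = 211552.50396

$211552.50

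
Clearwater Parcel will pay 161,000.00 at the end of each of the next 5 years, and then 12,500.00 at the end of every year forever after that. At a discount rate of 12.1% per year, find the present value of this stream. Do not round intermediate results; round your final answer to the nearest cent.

637291.57

PV of 5-year annuity: 161,000.00 × [1 − (1+0.121)^−5] / 0.121 = 578934.08372
Perpetuity value at year 5: 12,500.00 / 0.121 = 103305.78512
PV of perpetuity: 103305.78512 / (1+0.121)^5 = 58357.48670
Total PV = 578934.08372 + 58357.48670 = 637291.57042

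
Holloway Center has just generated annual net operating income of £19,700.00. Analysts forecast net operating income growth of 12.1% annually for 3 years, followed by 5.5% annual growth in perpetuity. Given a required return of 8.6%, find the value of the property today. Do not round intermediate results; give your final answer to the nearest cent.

£800360.01

D_1 = 22083.70000
D_2 = 24755.82770
D_3 = 27751.28285
Terminal value at year 3: TV = D_3×(1+g_2)/(r−g_2) = 29277.60341/0.031 = 944438.81963
P_0 = D_1/(1+r)^1 + D_2/(1+r)^2 + D_3/(1+r)^3 + TV/(1+r)^3
    = 20334.89871 + 20990.25917 + 21666.74082 + 737368.11485 = 800360.01355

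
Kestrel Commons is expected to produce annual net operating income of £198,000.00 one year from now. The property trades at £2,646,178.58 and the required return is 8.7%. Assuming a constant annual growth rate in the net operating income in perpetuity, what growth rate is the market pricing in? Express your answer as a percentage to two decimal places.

1.22%

P = D₁/(r−g) ⇒ g = r − D₁/P = 0.087 − £198,000.00/£2,646,178.58 = 0.012175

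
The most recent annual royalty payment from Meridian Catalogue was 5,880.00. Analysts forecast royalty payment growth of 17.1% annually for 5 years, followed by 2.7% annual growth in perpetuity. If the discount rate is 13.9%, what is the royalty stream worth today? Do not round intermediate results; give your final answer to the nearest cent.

D_1 = 6885.48000
D_2 = 8062.89708
D_3 = 9441.65248
D_4 = 11056.17505
D_5 = 12946.78099
Terminal value at year 5: TV = D_5×(1+g_2)/(r−g_2) = 13296.34408/0.112 = 118717.35782
P_0 = D_1/(1+r)^1 + D_2/(1+r)^2 + D_3/(1+r)^3 + D_4/(1+r)^4 + D_5/(1+r)^5 + TV/(1+r)^5
    = 6045.19754 + 6215.03628 + 6389.64660 + 6569.16258 + 6753.72202 + 61929.21884 = 93901.98386

93901.98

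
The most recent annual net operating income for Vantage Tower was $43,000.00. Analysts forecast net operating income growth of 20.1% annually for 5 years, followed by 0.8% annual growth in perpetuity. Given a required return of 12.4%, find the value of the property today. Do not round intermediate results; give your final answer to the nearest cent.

D_1 = 51643.00000
D_2 = 62023.24300
D_3 = 74489.91484
D_4 = 89462.38773
D_5 = 107444.32766
Terminal value at year 5: TV = D_5×(1+g_2)/(r−g_2) = 108303.88228/0.116 = 933654.15759
P_0 = D_1/(1+r)^1 + D_2/(1+r)^2 + D_3/(1+r)^3 + D_4/(1+r)^4 + D_5/(1+r)^5 + TV/(1+r)^5
    = 45945.72954 + 49093.25727 + 52456.40746 + 56049.95139 + 59889.67226 + 520420.60029 = 783855.61820

$783855.62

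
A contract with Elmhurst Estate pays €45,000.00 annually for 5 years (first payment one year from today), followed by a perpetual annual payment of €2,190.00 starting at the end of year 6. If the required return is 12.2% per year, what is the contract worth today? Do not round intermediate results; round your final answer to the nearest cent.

PV of 5-year annuity: €45,000.00 × [1 − (1+0.122)^−5] / 0.122 = 161414.41988
Perpetuity value at year 5: €2,190.00 / 0.122 = 17950.81967
PV of perpetuity: 17950.81967 / (1+0.122)^5 = 10095.31790
Total PV = 161414.41988 + 10095.31790 = 171509.73778

€171509.74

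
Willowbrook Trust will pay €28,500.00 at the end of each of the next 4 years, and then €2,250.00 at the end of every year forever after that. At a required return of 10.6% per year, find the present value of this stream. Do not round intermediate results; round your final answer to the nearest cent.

€103366.04

PV of 4-year annuity: €28,500.00 × [1 − (1+0.106)^−4] / 0.106 = 89180.16780
Perpetuity value at year 4: €2,250.00 / 0.106 = 21226.41509
PV of perpetuity: 21226.41509 / (1+0.106)^4 = 14185.87553
Total PV = 89180.16780 + 14185.87553 = 103366.04333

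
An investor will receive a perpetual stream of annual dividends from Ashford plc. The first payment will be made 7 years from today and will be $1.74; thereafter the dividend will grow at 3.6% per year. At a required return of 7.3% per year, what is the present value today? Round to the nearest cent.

Value at end of year 6: C₁ / (r − g) = $1.74 / (0.073 − 0.036) = $47.0270
Discount to today: PV = $47.0270 / (1 + 0.073)^6 = $47.0270 / 1.526154 = $30.81

$30.81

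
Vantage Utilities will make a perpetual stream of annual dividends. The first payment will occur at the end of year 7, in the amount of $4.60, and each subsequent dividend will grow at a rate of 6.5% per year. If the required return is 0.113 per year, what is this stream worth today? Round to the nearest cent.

Value at end of year 6: C₁ / (r − g) = $4.60 / (0.113 − 0.065) = $95.8333
Discount to today: PV = $95.8333 / (1 + 0.113)^6 = $95.8333 / 1.900951 = $50.41

$50.41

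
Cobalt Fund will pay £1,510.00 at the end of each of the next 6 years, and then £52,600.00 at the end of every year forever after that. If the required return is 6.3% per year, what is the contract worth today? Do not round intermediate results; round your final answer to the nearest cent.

PV of 6-year annuity: £1,510.00 × [1 − (1+0.063)^−6] / 0.063 = 7355.68447
Perpetuity value at year 6: £52,600.00 / 0.063 = 834920.63492
PV of perpetuity: 834920.63492 / (1+0.063)^6 = 578689.50687
Total PV = 7355.68447 + 578689.50687 = 586045.19135

£586045.19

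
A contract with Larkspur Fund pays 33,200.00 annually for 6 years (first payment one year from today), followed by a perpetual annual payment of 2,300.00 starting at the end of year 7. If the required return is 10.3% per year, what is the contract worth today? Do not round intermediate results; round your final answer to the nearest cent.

155732.71

PV of 6-year annuity: 33,200.00 × [1 − (1+0.103)^−6] / 0.103 = 143332.25954
Perpetuity value at year 6: 2,300.00 / 0.103 = 22330.09709
PV of perpetuity: 22330.09709 / (1+0.103)^6 = 12400.45260
Total PV = 143332.25954 + 12400.45260 = 155732.71214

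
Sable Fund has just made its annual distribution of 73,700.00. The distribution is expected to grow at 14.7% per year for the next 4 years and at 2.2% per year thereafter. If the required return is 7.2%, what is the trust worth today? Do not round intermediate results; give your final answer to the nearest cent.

2324442.30

D_1 = 84533.90000
D_2 = 96960.38330
D_3 = 111213.55965
D_4 = 127561.95291
Terminal value at year 4: TV = D_4×(1+g_2)/(r−g_2) = 130368.31588/0.05 = 2607366.31754
P_0 = D_1/(1+r)^1 + D_2/(1+r)^2 + D_3/(1+r)^3 + D_4/(1+r)^4 + TV/(1+r)^4
    = 78856.25000 + 84373.24510 + 90276.22400 + 96592.19117 + 1974344.38749 = 2324442.29777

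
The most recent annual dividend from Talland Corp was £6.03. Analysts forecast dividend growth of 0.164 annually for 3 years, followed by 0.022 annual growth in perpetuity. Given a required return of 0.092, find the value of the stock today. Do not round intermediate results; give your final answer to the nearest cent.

£127.21

D_1 = 7.01892
D_2 = 8.17002
D_3 = 9.50991
Terminal value at year 3: TV = D_3×(1+g_2)/(r−g_2) = 9.71912/0.07 = 138.84464
P_0 = D_1/(1+r)^1 + D_2/(1+r)^2 + D_3/(1+r)^3 + TV/(1+r)^3
    = 6.42758 + 6.85138 + 7.30312 + 106.62553 = 127.20761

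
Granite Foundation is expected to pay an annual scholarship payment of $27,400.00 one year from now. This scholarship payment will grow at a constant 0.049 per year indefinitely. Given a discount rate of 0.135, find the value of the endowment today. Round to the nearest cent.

Growing perpetuity: P = D₁ / (r − g) = $27,400.0000 / (0.135 − 0.049) = $318,604.65

$318604.65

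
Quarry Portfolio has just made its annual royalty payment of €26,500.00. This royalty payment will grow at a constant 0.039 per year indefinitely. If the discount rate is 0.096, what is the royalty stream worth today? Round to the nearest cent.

€483043.86

D₁ = D₀ × (1 + g) = €26,500.00 × 1.039 = €27,533.5000
Growing perpetuity: P = D₁ / (r − g) = €27,533.5000 / (0.096 − 0.039) = €483,043.86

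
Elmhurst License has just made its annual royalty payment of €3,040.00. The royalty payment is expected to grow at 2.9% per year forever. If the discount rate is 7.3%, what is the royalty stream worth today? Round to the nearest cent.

€71094.55

D₁ = D₀ × (1 + g) = €3,040.00 × 1.029 = €3,128.1600
Growing perpetuity: P = D₁ / (r − g) = €3,128.1600 / (0.073 − 0.029) = €71,094.55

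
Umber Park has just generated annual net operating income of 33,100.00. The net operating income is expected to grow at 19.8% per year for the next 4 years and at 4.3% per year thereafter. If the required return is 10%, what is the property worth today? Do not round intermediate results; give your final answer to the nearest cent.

1016742.11

D_1 = 39653.80000
D_2 = 47505.25240
D_3 = 56911.29238
D_4 = 68179.72827
Terminal value at year 4: TV = D_4×(1+g_2)/(r−g_2) = 71111.45658/0.057 = 1247569.41370
P_0 = D_1/(1+r)^1 + D_2/(1+r)^2 + D_3/(1+r)^3 + D_4/(1+r)^4 + TV/(1+r)^4
    = 36048.90909 + 39260.53917 + 42758.29630 + 46567.67179 + 852106.69606 = 1016742.11241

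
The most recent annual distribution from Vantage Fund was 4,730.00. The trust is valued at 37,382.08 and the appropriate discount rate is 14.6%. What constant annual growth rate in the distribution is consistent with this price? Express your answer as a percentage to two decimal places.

P = D₀(1+g)/(r−g) ⇒ P(r−g) = D₀(1+g) ⇒ g(P+D₀) = P·r − D₀
g = (P·r − D₀)/(P + D₀) = (37,382.08×0.146 − 4,730.00) / (37,382.08 + 4,730.00) = 0.017282

1.73%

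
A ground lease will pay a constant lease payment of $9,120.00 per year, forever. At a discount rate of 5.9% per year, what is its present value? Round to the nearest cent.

$154576.27

Level perpetuity: PV = C / r = $9,120.00 / 0.059 = $154,576.27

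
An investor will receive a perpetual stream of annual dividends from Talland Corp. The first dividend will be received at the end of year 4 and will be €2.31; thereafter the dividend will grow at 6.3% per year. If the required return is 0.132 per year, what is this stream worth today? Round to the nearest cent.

Value at end of year 3: C₁ / (r − g) = €2.31 / (0.132 − 0.063) = €33.4783
Discount to today: PV = €33.4783 / (1 + 0.132)^3 = €33.4783 / 1.450572 = €23.08

€23.08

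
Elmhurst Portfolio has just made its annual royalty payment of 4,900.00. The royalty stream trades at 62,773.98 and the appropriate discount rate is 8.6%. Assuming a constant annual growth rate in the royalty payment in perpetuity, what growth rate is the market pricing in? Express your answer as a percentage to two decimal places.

P = D₀(1+g)/(r−g) ⇒ P(r−g) = D₀(1+g) ⇒ g(P+D₀) = P·r − D₀
g = (P·r − D₀)/(P + D₀) = (62,773.98×0.086 − 4,900.00) / (62,773.98 + 4,900.00) = 0.007367

0.74%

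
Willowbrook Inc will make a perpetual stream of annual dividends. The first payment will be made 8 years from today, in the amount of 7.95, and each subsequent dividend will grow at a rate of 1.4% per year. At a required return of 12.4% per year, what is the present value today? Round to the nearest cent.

31.89

Value at end of year 7: C₁ / (r − g) = 7.95 / (0.124 − 0.014) = 72.2727
Discount to today: PV = 72.2727 / (1 + 0.124)^7 = 72.2727 / 2.266544 = 31.89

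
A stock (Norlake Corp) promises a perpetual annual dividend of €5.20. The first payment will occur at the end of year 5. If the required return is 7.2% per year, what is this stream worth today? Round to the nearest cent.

Value at end of year 4: C / r = €5.20 / 0.072 = €72.2222
Discount to today: PV = €72.2222 / (1 + 0.072)^4 = €72.2222 / 1.320624 = €54.69

€54.69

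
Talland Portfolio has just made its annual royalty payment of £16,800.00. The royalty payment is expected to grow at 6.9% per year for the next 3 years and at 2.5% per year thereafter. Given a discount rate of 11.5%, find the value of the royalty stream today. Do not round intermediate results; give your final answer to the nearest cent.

£214970.77

D_1 = 17959.20000
D_2 = 19198.38480
D_3 = 20523.07335
Terminal value at year 3: TV = D_3×(1+g_2)/(r−g_2) = 21036.15018/0.09 = 233735.00206
P_0 = D_1/(1+r)^1 + D_2/(1+r)^2 + D_3/(1+r)^3 + TV/(1+r)^3
    = 16106.90583 + 15442.40568 + 14805.31988 + 168616.14312 = 214970.77452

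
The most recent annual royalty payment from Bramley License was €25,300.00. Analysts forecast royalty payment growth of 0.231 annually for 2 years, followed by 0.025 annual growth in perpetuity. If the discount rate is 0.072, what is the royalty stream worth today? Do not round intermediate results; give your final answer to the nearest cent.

€789981.25

D_1 = 31144.30000
D_2 = 38338.63330
Terminal value at year 2: TV = D_2×(1+g_2)/(r−g_2) = 39297.09913/0.047 = 836108.49218
P_0 = D_1/(1+r)^1 + D_2/(1+r)^2 + TV/(1+r)^2
    = 29052.51866 + 33361.61424 + 727567.11909 = 789981.25198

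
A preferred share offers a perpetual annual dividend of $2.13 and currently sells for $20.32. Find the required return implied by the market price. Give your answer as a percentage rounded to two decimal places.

P = C/r ⇒ r = C/P = $2.13/$20.32 = 0.104823

10.48%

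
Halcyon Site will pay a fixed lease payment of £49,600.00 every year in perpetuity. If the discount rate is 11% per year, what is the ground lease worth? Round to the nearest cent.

£450909.09

Level perpetuity: PV = C / r = £49,600.00 / 0.11 = £450,909.09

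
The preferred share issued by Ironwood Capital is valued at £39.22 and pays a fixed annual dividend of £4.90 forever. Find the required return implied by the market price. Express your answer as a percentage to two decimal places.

P = C/r ⇒ r = C/P = £4.90/£39.22 = 0.124936

12.49%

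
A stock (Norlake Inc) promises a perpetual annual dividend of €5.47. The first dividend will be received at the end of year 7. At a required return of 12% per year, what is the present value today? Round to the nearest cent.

Value at end of year 6: C / r = €5.47 / 0.12 = €45.5833
Discount to today: PV = €45.5833 / (1 + 0.12)^6 = €45.5833 / 1.973823 = €23.09

€23.09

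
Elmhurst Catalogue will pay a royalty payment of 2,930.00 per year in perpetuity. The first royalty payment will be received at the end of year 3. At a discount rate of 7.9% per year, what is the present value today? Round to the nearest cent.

31856.47

Value at end of year 2: C / r = 2,930.00 / 0.079 = 37,088.6076
Discount to today: PV = 37,088.6076 / (1 + 0.079)^2 = 37,088.6076 / 1.164241 = 31,856.47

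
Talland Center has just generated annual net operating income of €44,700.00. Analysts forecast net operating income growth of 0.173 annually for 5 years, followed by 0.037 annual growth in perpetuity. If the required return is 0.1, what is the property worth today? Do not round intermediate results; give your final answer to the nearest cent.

D_1 = 52433.10000
D_2 = 61504.02630
D_3 = 72144.22285
D_4 = 84625.17340
D_5 = 99265.32840
Terminal value at year 5: TV = D_5×(1+g_2)/(r−g_2) = 102938.14555/0.063 = 1633938.81829
P_0 = D_1/(1+r)^1 + D_2/(1+r)^2 + D_3/(1+r)^3 + D_4/(1+r)^4 + D_5/(1+r)^5 + TV/(1+r)^5
    = 47666.45455 + 50829.77380 + 54203.02243 + 57800.13210 + 61635.95905 + 1014547.45285 = 1286682.79477

€1286682.79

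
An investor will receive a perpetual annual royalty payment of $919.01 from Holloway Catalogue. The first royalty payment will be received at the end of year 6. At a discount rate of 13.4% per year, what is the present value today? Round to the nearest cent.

Value at end of year 5: C / r = $919.01 / 0.134 = $6,858.2836
Discount to today: PV = $6,858.2836 / (1 + 0.134)^5 = $6,858.2836 / 1.875276 = $3,657.21

$3657.21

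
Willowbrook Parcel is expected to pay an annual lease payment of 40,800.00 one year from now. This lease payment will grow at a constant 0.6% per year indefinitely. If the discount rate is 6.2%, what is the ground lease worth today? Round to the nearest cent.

728571.43

Growing perpetuity: P = D₁ / (r − g) = 40,800.0000 / (0.062 − 0.006) = 728,571.43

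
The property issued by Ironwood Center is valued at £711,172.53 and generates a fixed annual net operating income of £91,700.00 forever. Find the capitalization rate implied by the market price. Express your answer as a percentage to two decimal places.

12.89%

P = C/r ⇒ r = C/P = £91,700.00/£711,172.53 = 0.128942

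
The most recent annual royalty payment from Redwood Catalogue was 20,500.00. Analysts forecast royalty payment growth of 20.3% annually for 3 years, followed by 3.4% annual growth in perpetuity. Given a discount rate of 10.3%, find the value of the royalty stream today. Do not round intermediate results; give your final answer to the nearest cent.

D_1 = 24661.50000
D_2 = 29667.78450
D_3 = 35690.34475
Terminal value at year 3: TV = D_3×(1+g_2)/(r−g_2) = 36903.81648/0.069 = 534837.91993
P_0 = D_1/(1+r)^1 + D_2/(1+r)^2 + D_3/(1+r)^3 + TV/(1+r)^3
    = 22358.56754 + 24385.63622 + 26596.48266 + 398561.78367 = 471902.47009

471902.47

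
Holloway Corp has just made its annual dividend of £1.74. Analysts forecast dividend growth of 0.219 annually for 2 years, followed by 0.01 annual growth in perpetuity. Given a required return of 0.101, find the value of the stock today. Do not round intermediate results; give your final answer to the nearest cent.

£27.73

D_1 = 2.12106
D_2 = 2.58557
Terminal value at year 2: TV = D_2×(1+g_2)/(r−g_2) = 2.61143/0.091 = 28.69701
P_0 = D_1/(1+r)^1 + D_2/(1+r)^2 + TV/(1+r)^2
    = 1.92649 + 2.13296 + 23.67347 = 27.73292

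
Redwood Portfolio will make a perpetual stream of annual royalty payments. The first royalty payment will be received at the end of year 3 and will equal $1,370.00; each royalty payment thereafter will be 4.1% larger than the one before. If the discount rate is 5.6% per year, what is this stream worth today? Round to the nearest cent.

$81903.31

Value at end of year 2: C₁ / (r − g) = $1,370.00 / (0.056 − 0.041) = $91,333.3333
Discount to today: PV = $91,333.3333 / (1 + 0.056)^2 = $91,333.3333 / 1.115136 = $81,903.31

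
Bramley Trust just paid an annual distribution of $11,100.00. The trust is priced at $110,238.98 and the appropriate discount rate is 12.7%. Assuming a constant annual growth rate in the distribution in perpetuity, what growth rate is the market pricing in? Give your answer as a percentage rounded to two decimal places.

P = D₀(1+g)/(r−g) ⇒ P(r−g) = D₀(1+g) ⇒ g(P+D₀) = P·r − D₀
g = (P·r − D₀)/(P + D₀) = ($110,238.98×0.127 − $11,100.00) / ($110,238.98 + $11,100.00) = 0.023903

2.39%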